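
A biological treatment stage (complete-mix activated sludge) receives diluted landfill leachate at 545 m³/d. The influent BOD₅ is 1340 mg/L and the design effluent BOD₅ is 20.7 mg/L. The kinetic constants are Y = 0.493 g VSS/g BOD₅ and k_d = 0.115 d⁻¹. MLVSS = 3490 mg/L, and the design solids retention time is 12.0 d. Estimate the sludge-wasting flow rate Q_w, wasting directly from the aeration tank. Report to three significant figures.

Steady-state biomass mass balance: V·X·(1 + k_d·θ_c) = Y·Q·(S₀ − S)·θ_c, so V = 0.493 × 545 × (1340 − 20.7) × 12.0 / [3490 × (1 + 0.115 × 12.0)] = 4.25×10^6 / 8306 = 512.1 m³.
With mixed-liquor wasting, θ_c = V/Q_w, so Q_w = V/θ_c = 512.1/12.0 = 42.68 m³/d.

Q_w ≈ 42.7 m³/d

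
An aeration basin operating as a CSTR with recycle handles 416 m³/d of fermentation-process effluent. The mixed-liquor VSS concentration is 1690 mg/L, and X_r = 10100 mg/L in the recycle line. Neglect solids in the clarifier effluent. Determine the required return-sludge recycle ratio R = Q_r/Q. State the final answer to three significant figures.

R ≈ 0.201

Solids balance on the clarifier gives (1+R)X = R·X_r, so R = X/(X_r − X) = 1690 / (10100 − 1690) = 0.2010.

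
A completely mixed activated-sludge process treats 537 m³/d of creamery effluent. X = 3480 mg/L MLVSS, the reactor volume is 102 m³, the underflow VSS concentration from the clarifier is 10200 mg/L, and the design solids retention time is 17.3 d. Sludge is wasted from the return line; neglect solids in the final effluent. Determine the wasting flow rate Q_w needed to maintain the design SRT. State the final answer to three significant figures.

θ_c = V·X/(Q_w·X_r) when wasting from the recycle, so Q_w = V·X/(θ_c·X_r) = 102.0 × 3480 / (17.3 × 10200) = 2.012 m³/d.

Q_w ≈ 2.01 m³/d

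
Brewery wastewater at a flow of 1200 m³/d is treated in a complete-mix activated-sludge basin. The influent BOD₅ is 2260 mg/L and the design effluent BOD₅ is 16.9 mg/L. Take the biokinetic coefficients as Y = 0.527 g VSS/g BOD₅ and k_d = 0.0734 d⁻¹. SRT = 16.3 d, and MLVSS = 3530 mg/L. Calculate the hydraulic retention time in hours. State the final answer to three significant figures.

Rearranging the biomass balance for a CMAS with decay, V = Y·Q·ΔS·θ_c / [X·(1+k_d θ_c)] = 0.527 × 1200 × (2260 − 16.9) × 16.3 / [3530 × (1 + 0.0734 × 16.3)] = 2.31×10^7 / 7753 = 2982 m³.
Hydraulic retention time τ = V/Q = 2982 / 1200 = 2.485 d = 59.64 h.

τ ≈ 59.6 h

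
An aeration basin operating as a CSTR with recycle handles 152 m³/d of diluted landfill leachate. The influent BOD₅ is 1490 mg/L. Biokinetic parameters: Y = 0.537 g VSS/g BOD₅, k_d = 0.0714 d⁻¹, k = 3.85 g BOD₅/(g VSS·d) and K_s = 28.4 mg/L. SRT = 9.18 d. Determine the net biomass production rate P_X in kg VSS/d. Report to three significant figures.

P_X ≈ 73.3 kg VSS/d

Effluent substrate depends only on kinetics and SRT: S = K_s(1 + k_d θ_c) / [θ_c(Yk − k_d) − 1] = 28.4 × (1 + 0.0714 × 9.18) / [9.18 × (0.537 × 3.85 − 0.0714) − 1] = 47.01 / 17.32 = 2.714 mg/L.
Correct the yield for decay: Y_obs = Y/(1 + k_d θ_c) = 0.537 / (1 + 0.0714 × 9.18) = 0.537 / 1.655 = 0.3244.
Substrate removed = Q·(S₀ − S) = 152 m³/d × (1490 − 2.71) g/m³ = 2.26×10^5 g/d = 226.1 kg/d.
Biomass produced: P_X = Y_obs·Q·ΔS = 0.3244 × 226.1 ≈ 73.33 kg VSS/d.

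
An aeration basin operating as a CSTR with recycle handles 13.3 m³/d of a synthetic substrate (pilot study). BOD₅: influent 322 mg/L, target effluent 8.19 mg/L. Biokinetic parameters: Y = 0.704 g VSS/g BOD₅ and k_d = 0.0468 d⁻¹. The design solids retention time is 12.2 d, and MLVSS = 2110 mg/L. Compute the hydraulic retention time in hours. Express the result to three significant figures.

From the SRT design equation V = Y Q (S₀−S) θ_c / [X (1 + k_d θ_c)] = 0.704 × 13.3 × (322 − 8.19) × 12.2 / [2110 × (1 + 0.0468 × 12.2)] = 3.58×10^4 / 3315 = 10.81 m³.
Hydraulic retention time τ = V/Q = 10.81 / 13.3 = 0.8131 d = 19.51 h.

τ ≈ 19.5 h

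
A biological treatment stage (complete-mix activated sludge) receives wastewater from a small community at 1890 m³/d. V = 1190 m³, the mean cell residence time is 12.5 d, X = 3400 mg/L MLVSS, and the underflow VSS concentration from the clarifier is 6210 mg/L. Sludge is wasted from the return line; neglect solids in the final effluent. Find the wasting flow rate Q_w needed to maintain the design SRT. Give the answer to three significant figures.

Q_w ≈ 52.1 m³/d

Wasting from the return line (neglecting effluent solids): Q_w = V·X / (θ_c·X_r) = 1190 × 3400 / (12.5 × 6210) = 52.12 m³/d.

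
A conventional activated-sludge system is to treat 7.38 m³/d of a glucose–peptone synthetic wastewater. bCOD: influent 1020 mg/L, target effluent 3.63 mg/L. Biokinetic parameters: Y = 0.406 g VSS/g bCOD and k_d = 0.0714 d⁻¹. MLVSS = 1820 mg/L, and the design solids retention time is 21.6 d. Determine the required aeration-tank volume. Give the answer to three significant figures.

Steady-state biomass mass balance: V·X·(1 + k_d·θ_c) = Y·Q·(S₀ − S)·θ_c, so V = 0.406 × 7.38 × (1020 − 3.63) × 21.6 / [1820 × (1 + 0.0714 × 21.6)] = 6.58×10^4 / 4627 = 14.22 m³.

V ≈ 14.2 m³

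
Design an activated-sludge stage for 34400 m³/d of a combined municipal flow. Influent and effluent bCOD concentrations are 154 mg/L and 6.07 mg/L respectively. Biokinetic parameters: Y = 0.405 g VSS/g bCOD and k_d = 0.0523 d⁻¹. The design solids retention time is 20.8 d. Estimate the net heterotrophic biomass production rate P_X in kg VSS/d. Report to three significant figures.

P_X ≈ 987 kg VSS/d

Correct the yield for decay: Y_obs = Y/(1 + k_d θ_c) = 0.405 / (1 + 0.0523 × 20.8) = 0.405 / 2.088 = 0.1940.
Q·(S₀ − S) = 34400 × (154 − 6.07) × 10⁻³ = 5089 kg/d removed.
P_X = Y_obs · Q(S₀ − S) = 0.1940 × 5089 = 987.1 kg VSS/d.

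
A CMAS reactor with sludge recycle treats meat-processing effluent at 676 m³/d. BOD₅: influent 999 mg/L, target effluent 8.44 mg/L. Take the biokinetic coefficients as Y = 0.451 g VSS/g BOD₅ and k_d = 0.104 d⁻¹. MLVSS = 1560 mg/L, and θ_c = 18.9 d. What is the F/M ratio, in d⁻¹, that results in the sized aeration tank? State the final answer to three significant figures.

F/M ≈ 0.351 d⁻¹

Rearranging the biomass balance for a CMAS with decay, V = Y·Q·ΔS·θ_c / [X·(1+k_d θ_c)] = 0.451 × 676 × (999 − 8.44) × 18.9 / [1560 × (1 + 0.104 × 18.9)] = 5.71×10^6 / 4626 = 1234 m³.
F/M = applied load / biomass = Q·S₀/(V·X) = 676 × 999 / (1234 × 1560) = 0.3509 d⁻¹.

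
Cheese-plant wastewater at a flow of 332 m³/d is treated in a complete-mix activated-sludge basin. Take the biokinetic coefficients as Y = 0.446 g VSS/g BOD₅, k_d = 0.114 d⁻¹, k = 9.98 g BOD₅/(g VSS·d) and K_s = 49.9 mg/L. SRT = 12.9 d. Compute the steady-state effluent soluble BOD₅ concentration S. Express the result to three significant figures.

Effluent substrate depends only on kinetics and SRT: S = K_s(1 + k_d θ_c) / [θ_c(Yk − k_d) − 1] = 49.9 × (1 + 0.114 × 12.9) / [12.9 × (0.446 × 9.98 − 0.114) − 1] = 123.3 / 54.95 = 2.244 mg/L.

S ≈ 2.24 mg/L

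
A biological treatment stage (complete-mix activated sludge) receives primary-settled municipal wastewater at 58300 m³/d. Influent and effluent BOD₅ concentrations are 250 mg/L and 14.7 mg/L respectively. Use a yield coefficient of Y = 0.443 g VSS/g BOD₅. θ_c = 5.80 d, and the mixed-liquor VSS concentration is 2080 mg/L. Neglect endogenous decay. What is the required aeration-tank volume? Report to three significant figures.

Biomass mass balance (decay neglected): V·X = Y·Q·(S₀ − S)·θ_c, so V = 0.443 × 58300 × (250 − 14.7) × 5.80 / 2080 = 16946 m³.

V ≈ 16900 m³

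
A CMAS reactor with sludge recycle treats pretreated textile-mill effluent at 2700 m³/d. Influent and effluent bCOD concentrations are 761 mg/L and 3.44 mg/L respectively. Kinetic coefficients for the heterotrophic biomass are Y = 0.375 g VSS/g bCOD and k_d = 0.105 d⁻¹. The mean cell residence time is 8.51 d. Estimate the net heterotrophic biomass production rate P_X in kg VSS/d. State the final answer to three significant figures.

The observed yield is Y_obs = Y/(1 + k_d·θ_c) = 0.375 / (1 + 0.105 × 8.51) = 0.375 / 1.894 = 0.1980 g VSS per g bCOD removed.
Q·(S₀ − S) = 2700 × (761 − 3.44) × 10⁻³ = 2045 kg/d removed.
Net biomass production P_X = Y_obs × Q·(S₀ − S) = 0.1980 × 2045 = 405.1 kg VSS/d.

P_X ≈ 405 kg VSS/d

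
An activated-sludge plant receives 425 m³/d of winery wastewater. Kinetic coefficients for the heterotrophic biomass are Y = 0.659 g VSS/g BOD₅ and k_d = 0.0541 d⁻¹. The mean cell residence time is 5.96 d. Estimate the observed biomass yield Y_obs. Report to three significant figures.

Y_obs ≈ 0.498 g VSS/g BOD₅

Correct the yield for decay: Y_obs = Y/(1 + k_d θ_c) = 0.659 / (1 + 0.0541 × 5.96) = 0.659 / 1.322 = 0.4983.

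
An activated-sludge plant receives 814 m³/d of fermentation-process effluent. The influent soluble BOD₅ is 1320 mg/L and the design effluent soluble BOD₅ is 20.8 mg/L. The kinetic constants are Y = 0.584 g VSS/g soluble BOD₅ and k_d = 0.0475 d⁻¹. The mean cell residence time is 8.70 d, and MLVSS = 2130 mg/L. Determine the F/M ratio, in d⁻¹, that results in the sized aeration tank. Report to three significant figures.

Rearranging the biomass balance for a CMAS with decay, V = Y·Q·ΔS·θ_c / [X·(1+k_d θ_c)] = 0.584 × 814 × (1320 − 20.8) × 8.70 / [2130 × (1 + 0.0475 × 8.70)] = 5.37×10^6 / 3010 = 1785 m³.
F/M = applied load / biomass = Q·S₀/(V·X) = 814 × 1320 / (1785 × 2130) = 0.2826 d⁻¹.

F/M ≈ 0.283 d⁻¹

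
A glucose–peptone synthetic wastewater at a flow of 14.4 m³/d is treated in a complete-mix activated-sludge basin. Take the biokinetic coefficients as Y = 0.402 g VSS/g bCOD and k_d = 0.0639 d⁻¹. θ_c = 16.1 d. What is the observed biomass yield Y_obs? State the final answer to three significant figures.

Y_obs = Y / (1 + k_d θ_c) = 0.402 / (1 + 0.0639 × 16.1) = 0.402 / 2.029 = 0.1981.

Y_obs ≈ 0.198 g VSS/g bCOD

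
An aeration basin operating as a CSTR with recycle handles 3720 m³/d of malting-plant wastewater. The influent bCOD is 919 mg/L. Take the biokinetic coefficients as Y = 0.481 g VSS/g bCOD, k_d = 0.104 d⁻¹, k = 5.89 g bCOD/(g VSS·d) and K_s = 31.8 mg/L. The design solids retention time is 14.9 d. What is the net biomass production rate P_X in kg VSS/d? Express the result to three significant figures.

P_X ≈ 644 kg VSS/d

For a completely mixed reactor with recycle the Lawrence–McCarty relation gives S = K_s·(1 + k_d·θ_c) / [θ_c·(Y·k − k_d) − 1] = 31.8 × (1 + 0.104 × 14.9) / [14.9 × (0.481 × 5.89 − 0.104) − 1] = 81.08 / 39.66 = 2.044 mg/L.
The observed yield is Y_obs = Y/(1 + k_d·θ_c) = 0.481 / (1 + 0.104 × 14.9) = 0.481 / 2.550 = 0.1887 g VSS per g bCOD removed.
ΔS = 919 − 2.04 = 917.0 mg/L, so the substrate removal rate is 3720 × 917.0/1000 = 3411 kg bCOD/d.
Net biomass production P_X = Y_obs × Q·(S₀ − S) = 0.1887 × 3411 = 643.5 kg VSS/d.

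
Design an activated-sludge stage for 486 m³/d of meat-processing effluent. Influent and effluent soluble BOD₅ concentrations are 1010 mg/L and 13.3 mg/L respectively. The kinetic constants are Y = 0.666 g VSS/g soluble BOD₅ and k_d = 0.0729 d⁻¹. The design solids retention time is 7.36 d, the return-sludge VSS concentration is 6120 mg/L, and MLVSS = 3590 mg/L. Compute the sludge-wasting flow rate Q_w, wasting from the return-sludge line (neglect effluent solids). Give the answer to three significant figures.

From the SRT design equation V = Y Q (S₀−S) θ_c / [X (1 + k_d θ_c)] = 0.666 × 486 × (1010 − 13.3) × 7.36 / [3590 × (1 + 0.0729 × 7.36)] = 2.37×10^6 / 5516 = 430.4 m³.
Wasting from the return line (neglecting effluent solids): Q_w = V·X / (θ_c·X_r) = 430.4 × 3590 / (7.36 × 6120) = 34.31 m³/d.

Q_w ≈ 34.3 m³/d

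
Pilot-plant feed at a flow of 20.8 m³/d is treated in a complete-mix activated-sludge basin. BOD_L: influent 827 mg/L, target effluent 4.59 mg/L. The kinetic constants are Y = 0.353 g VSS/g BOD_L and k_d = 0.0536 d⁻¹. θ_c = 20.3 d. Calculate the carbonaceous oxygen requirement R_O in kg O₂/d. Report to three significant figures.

Observed yield with endogenous decay: Y_obs = Y / (1 + k_d·θ_c) = 0.353 / (1 + 0.0536 × 20.3) = 0.353 / 2.088 = 0.1691 g VSS/g BOD_L.
Substrate removed = Q·(S₀ − S) = 20.8 m³/d × (827 − 4.59) g/m³ = 1.71×10^4 g/d = 17.11 kg/d.
Net sludge production P_X = 0.1691 × 17.11 = 2.892 kg VSS/d.
R_O = Q·ΔS − 1.42 P_X = 17.11 − 4.106 = 13.00 kg O₂/d.

R_O ≈ 13.0 kg O₂/d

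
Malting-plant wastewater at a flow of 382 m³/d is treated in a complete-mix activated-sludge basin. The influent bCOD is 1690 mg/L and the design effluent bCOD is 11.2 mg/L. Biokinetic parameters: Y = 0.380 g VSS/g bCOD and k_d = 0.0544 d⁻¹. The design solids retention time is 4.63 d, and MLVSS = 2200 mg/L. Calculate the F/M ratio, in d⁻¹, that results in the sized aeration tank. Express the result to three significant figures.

From the SRT design equation V = Y Q (S₀−S) θ_c / [X (1 + k_d θ_c)] = 0.380 × 382 × (1690 − 11.2) × 4.63 / [2200 × (1 + 0.0544 × 4.63)] = 1.13×10^6 / 2754 = 409.7 m³.
Food-to-microorganism ratio F/M = Q S₀ / (V X) = 382 × 1690 / (409.7 × 2200) = 0.7163 d⁻¹.

F/M ≈ 0.716 d⁻¹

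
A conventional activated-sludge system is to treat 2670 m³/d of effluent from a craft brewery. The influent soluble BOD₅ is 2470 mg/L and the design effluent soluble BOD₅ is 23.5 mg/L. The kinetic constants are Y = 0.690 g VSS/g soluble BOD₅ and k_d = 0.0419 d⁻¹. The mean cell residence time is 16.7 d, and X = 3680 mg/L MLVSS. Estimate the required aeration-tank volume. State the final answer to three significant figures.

V ≈ 12000 m³

From the SRT design equation V = Y Q (S₀−S) θ_c / [X (1 + k_d θ_c)] = 0.690 × 2670 × (2470 − 23.5) × 16.7 / [3680 × (1 + 0.0419 × 16.7)] = 7.53×10^7 / 6255 = 12034 m³.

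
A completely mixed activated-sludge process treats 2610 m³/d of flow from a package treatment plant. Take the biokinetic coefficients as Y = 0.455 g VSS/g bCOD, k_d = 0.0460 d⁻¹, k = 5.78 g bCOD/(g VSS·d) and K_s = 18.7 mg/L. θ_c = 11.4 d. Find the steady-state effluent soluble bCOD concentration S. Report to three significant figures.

S ≈ 1.00 mg/L

From the Monod/SRT balance for a CMAS, S = K_s·(1+k_d θ_c)/[θ_c·(Y k − k_d) − 1] = 18.7 × (1 + 0.0460 × 11.4) / [11.4 × (0.455 × 5.78 − 0.0460) − 1] = 28.51 / 28.46 = 1.002 mg/L.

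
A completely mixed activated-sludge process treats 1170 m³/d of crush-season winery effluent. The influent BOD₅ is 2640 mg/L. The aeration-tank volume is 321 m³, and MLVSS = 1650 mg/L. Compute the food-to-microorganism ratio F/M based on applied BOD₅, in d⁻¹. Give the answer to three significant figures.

F/M = applied load / biomass = Q·S₀/(V·X) = 1170 × 2640 / (321.0 × 1650) = 5.832 d⁻¹.

F/M ≈ 5.83 d⁻¹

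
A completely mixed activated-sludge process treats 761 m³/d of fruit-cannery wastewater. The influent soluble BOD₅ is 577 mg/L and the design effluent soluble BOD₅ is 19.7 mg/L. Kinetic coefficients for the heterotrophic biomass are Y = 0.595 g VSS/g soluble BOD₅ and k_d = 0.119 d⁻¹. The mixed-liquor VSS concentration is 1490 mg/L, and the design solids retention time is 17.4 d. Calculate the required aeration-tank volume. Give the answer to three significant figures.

V ≈ 960 m³

From the SRT design equation V = Y Q (S₀−S) θ_c / [X (1 + k_d θ_c)] = 0.595 × 761 × (577 − 19.7) × 17.4 / [1490 × (1 + 0.119 × 17.4)] = 4.39×10^6 / 4575 = 959.7 m³.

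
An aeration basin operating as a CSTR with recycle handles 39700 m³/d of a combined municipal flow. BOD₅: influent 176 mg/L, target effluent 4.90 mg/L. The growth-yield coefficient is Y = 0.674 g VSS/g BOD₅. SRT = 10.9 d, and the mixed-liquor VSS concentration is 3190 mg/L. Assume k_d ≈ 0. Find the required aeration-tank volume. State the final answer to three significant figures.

V ≈ 15600 m³

Biomass mass balance (decay neglected): V·X = Y·Q·(S₀ − S)·θ_c, so V = 0.674 × 39700 × (176 − 4.90) × 10.9 / 3190 = 15644 m³.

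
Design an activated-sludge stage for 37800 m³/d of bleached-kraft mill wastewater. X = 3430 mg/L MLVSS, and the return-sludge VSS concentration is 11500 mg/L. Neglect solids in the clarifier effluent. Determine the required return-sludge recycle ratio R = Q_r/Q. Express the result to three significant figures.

R ≈ 0.425

R = Q_r/Q = X/(X_r − X) = 3430 / (11500 − 3430) = 0.4250.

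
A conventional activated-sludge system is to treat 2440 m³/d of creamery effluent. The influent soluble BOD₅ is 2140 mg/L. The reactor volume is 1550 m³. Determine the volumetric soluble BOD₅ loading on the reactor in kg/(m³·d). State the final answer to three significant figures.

Applied soluble BOD₅ load per unit volume = Q·S₀/V = (2440 × 2140/1000)/1550 = 3.369 kg soluble BOD₅·m⁻³·d⁻¹.

L_v ≈ 3.37 kg soluble BOD₅/(m³·d)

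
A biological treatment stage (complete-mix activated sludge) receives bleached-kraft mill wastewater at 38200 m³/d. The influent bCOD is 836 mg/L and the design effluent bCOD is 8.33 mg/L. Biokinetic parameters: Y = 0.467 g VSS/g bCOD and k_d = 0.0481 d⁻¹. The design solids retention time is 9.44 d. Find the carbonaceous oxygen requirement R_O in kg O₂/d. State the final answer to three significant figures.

R_O ≈ 17200 kg O₂/d

Observed yield with endogenous decay: Y_obs = Y / (1 + k_d·θ_c) = 0.467 / (1 + 0.0481 × 9.44) = 0.467 / 1.454 = 0.3212 g VSS/g bCOD.
Mass of bCOD removed per day: Q(S₀ − S) = 38200 × 827.7 g/m³ = 31617 kg/d.
Net sludge production P_X = 0.3212 × 31617 = 10154 kg VSS/d.
Carbonaceous O₂ demand = substrate oxidised − cell-mass equivalent = 31617 − 1.42 × 10154 = 17198 kg O₂/d.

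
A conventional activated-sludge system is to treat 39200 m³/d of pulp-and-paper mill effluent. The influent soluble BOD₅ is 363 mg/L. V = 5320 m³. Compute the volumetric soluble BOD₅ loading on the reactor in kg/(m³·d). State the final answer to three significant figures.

Volumetric loading L_v = Q·S₀ / V = 39200 × 363 g/m³ / 5320 m³ = 2675 g/(m³·d) = 2.675 kg soluble BOD₅/(m³·d).

L_v ≈ 2.67 kg soluble BOD₅/(m³·d)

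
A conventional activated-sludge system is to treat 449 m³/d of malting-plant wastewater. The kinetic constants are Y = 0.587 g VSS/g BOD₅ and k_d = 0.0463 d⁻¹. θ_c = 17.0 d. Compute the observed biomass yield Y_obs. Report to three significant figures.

Y_obs = Y / (1 + k_d θ_c) = 0.587 / (1 + 0.0463 × 17.0) = 0.587 / 1.787 = 0.3285.

Y_obs ≈ 0.328 g VSS/g BOD₅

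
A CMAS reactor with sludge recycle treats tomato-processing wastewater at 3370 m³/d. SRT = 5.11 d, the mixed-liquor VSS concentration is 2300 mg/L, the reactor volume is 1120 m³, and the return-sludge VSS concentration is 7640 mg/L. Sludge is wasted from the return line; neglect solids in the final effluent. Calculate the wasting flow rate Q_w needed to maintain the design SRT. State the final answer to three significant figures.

Q_w = (V·X)/(θ_c X_r) = 1120 × 2300 / (5.11 × 7640) = 65.98 m³/d.

Q_w ≈ 66.0 m³/d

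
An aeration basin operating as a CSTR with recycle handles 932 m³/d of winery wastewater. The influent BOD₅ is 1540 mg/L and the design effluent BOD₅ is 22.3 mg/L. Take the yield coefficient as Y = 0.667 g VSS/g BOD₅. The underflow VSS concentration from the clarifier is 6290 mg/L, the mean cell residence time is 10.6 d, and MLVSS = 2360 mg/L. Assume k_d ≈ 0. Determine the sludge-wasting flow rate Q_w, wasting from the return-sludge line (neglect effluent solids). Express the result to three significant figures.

Q_w ≈ 150 m³/d

Biomass mass balance (decay neglected): V·X = Y·Q·(S₀ − S)·θ_c, so V = 0.667 × 932 × (1540 − 22.3) × 10.6 / 2360 = 4238 m³.
θ_c = V·X/(Q_w·X_r) when wasting from the recycle, so Q_w = V·X/(θ_c·X_r) = 4238 × 2360 / (10.6 × 6290) = 150.0 m³/d.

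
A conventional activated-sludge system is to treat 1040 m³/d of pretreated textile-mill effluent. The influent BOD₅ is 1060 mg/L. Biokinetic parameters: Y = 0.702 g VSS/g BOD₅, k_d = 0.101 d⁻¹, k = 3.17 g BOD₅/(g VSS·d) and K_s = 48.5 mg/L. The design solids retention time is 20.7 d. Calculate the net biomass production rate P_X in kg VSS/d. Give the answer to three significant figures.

Effluent substrate depends only on kinetics and SRT: S = K_s(1 + k_d θ_c) / [θ_c(Yk − k_d) − 1] = 48.5 × (1 + 0.101 × 20.7) / [20.7 × (0.702 × 3.17 − 0.101) − 1] = 149.9 / 42.97 = 3.488 mg/L.
Observed yield with endogenous decay: Y_obs = Y / (1 + k_d·θ_c) = 0.702 / (1 + 0.101 × 20.7) = 0.702 / 3.091 = 0.2271 g VSS/g BOD₅.
Mass of BOD₅ removed per day: Q(S₀ − S) = 1040 × 1057 g/m³ = 1099 kg/d.
Net biomass production P_X = Y_obs × Q·(S₀ − S) = 0.2271 × 1099 = 249.6 kg VSS/d.

P_X ≈ 250 kg VSS/d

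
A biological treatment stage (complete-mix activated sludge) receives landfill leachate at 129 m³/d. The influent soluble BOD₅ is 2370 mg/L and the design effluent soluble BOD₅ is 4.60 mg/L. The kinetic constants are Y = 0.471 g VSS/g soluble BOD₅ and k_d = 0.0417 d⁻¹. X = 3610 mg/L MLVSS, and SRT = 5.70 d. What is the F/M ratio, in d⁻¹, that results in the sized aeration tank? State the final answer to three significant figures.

From the SRT design equation V = Y Q (S₀−S) θ_c / [X (1 + k_d θ_c)] = 0.471 × 129 × (2370 − 4.60) × 5.70 / [3610 × (1 + 0.0417 × 5.70)] = 8.19×10^5 / 4468 = 183.3 m³.
F/M = applied load / biomass = Q·S₀/(V·X) = 129 × 2370 / (183.3 × 3610) = 0.4619 d⁻¹.

F/M ≈ 0.462 d⁻¹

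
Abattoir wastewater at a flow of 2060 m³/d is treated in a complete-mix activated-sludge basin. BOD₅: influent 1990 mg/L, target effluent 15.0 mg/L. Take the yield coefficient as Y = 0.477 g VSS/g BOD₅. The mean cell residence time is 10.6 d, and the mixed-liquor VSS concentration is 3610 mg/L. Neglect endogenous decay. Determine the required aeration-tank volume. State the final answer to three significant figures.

V ≈ 5700 m³

V·X = Y·Q·ΔS·θ_c gives V = 0.477 × 2060 × (1990 − 15.0) × 10.6 / 3610 = 5698 m³.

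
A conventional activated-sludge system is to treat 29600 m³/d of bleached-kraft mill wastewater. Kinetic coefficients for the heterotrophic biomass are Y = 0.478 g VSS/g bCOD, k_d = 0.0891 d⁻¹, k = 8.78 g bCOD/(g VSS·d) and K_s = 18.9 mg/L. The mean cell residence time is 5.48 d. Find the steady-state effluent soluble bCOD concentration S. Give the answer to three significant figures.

For a completely mixed reactor with recycle the Lawrence–McCarty relation gives S = K_s·(1 + k_d·θ_c) / [θ_c·(Y·k − k_d) − 1] = 18.9 × (1 + 0.0891 × 5.48) / [5.48 × (0.478 × 8.78 − 0.0891) − 1] = 28.13 / 21.51 = 1.308 mg/L.

S ≈ 1.31 mg/L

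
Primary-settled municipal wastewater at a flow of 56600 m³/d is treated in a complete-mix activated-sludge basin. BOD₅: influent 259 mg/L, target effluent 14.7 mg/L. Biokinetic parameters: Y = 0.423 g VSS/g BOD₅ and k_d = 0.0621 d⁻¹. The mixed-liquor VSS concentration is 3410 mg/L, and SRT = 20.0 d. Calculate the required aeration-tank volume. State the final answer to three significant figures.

Rearranging the biomass balance for a CMAS with decay, V = Y·Q·ΔS·θ_c / [X·(1+k_d θ_c)] = 0.423 × 56600 × (259 − 14.7) × 20.0 / [3410 × (1 + 0.0621 × 20.0)] = 1.17×10^8 / 7645 = 15301 m³.

V ≈ 15300 m³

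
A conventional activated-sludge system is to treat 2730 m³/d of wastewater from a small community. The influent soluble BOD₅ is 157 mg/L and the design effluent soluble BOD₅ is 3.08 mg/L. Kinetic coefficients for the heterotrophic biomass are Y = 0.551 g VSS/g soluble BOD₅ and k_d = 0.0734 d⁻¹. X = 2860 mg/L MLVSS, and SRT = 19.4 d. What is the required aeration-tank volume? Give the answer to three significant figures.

Rearranging the biomass balance for a CMAS with decay, V = Y·Q·ΔS·θ_c / [X·(1+k_d θ_c)] = 0.551 × 2730 × (157 − 3.08) × 19.4 / [2860 × (1 + 0.0734 × 19.4)] = 4.49×10^6 / 6933 = 647.9 m³.

V ≈ 648 m³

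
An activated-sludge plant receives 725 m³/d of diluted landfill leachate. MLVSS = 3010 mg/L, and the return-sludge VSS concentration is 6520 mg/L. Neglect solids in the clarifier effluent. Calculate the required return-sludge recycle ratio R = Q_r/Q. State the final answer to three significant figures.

R ≈ 0.858

Mass balance around the secondary clarifier (neglecting effluent solids): R = X / (X_r − X) = 3010 / (6520 − 3010) = 0.8575.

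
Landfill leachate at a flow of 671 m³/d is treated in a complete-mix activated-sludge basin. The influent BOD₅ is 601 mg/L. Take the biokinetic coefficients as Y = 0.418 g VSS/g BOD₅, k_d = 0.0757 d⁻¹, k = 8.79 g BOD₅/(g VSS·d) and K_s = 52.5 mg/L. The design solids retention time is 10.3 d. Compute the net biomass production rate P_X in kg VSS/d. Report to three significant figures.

For a completely mixed reactor with recycle the Lawrence–McCarty relation gives S = K_s·(1 + k_d·θ_c) / [θ_c·(Y·k − k_d) − 1] = 52.5 × (1 + 0.0757 × 10.3) / [10.3 × (0.418 × 8.79 − 0.0757) − 1] = 93.43 / 36.06 = 2.591 mg/L.
The observed yield is Y_obs = Y/(1 + k_d·θ_c) = 0.418 / (1 + 0.0757 × 10.3) = 0.418 / 1.780 = 0.2349 g VSS per g BOD₅ removed.
ΔS = 601 − 2.59 = 598.4 mg/L, so the substrate removal rate is 671 × 598.4/1000 = 401.5 kg BOD₅/d.
Biomass produced: P_X = Y_obs·Q·ΔS = 0.2349 × 401.5 ≈ 94.31 kg VSS/d.

P_X ≈ 94.3 kg VSS/d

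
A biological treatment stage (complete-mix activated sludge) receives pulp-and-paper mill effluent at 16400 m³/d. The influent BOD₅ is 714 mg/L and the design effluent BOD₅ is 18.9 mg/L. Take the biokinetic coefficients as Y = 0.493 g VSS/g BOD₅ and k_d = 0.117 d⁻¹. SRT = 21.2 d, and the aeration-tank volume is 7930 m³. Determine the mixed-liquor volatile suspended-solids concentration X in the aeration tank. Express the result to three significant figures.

From V·X·(1 + k_d·θ_c) = Y·Q·(S₀ − S)·θ_c: X = 0.493 × 16400 × (714 − 18.9) × 21.2 / [7930 × (1 + 0.117 × 21.2)] = 4317 mg/L.

X ≈ 4320 mg/L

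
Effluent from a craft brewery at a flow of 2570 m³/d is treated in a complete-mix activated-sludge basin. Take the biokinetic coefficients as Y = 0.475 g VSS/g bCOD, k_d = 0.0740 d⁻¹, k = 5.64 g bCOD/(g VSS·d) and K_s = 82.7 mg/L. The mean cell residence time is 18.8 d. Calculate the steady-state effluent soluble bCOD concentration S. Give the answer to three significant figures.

S ≈ 4.12 mg/L

For a completely mixed reactor with recycle the Lawrence–McCarty relation gives S = K_s·(1 + k_d·θ_c) / [θ_c·(Y·k − k_d) − 1] = 82.7 × (1 + 0.0740 × 18.8) / [18.8 × (0.475 × 5.64 − 0.0740) − 1] = 197.8 / 47.97 = 4.122 mg/L.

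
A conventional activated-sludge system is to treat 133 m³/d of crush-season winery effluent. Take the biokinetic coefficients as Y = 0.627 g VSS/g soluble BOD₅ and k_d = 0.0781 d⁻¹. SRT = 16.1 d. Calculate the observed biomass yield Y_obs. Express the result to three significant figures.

Y_obs ≈ 0.278 g VSS/g soluble BOD₅

Y_obs = Y / (1 + k_d θ_c) = 0.627 / (1 + 0.0781 × 16.1) = 0.627 / 2.257 = 0.2778.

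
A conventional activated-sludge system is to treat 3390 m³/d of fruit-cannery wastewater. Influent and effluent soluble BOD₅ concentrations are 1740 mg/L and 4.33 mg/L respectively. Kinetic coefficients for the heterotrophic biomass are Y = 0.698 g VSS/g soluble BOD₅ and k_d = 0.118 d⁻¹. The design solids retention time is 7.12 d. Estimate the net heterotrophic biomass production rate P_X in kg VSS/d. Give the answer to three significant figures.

Y_obs = Y / (1 + k_d θ_c) = 0.698 / (1 + 0.118 × 7.12) = 0.698 / 1.840 = 0.3793.
ΔS = 1740 − 4.33 = 1736 mg/L, so the substrate removal rate is 3390 × 1736/1000 = 5884 kg soluble BOD₅/d.
P_X = Y_obs · Q(S₀ − S) = 0.3793 × 5884 = 2232 kg VSS/d.

P_X ≈ 2230 kg VSS/d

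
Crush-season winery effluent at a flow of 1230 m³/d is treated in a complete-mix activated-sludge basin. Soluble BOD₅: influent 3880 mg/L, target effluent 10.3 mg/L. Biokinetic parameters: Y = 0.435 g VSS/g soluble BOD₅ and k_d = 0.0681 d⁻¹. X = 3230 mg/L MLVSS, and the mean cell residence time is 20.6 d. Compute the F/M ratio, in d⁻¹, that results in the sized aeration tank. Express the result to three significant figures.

Rearranging the biomass balance for a CMAS with decay, V = Y·Q·ΔS·θ_c / [X·(1+k_d θ_c)] = 0.435 × 1230 × (3880 − 10.3) × 20.6 / [3230 × (1 + 0.0681 × 20.6)] = 4.27×10^7 / 7761 = 5496 m³.
F/M = applied load / biomass = Q·S₀/(V·X) = 1230 × 3880 / (5496 × 3230) = 0.2689 d⁻¹.

F/M ≈ 0.269 d⁻¹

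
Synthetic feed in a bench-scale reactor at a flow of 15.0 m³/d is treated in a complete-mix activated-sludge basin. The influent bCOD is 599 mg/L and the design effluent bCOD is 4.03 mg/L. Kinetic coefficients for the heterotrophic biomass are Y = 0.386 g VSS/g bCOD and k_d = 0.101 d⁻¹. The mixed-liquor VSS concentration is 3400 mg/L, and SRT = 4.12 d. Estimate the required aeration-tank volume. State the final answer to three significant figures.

From the SRT design equation V = Y Q (S₀−S) θ_c / [X (1 + k_d θ_c)] = 0.386 × 15.0 × (599 − 4.03) × 4.12 / [3400 × (1 + 0.101 × 4.12)] = 1.42×10^4 / 4815 = 2.948 m³.

V ≈ 2.95 m³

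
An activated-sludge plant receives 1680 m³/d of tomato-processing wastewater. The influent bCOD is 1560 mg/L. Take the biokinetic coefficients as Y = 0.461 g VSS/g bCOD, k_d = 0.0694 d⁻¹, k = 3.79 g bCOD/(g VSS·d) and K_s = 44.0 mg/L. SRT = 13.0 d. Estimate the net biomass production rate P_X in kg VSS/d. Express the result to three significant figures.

Effluent substrate depends only on kinetics and SRT: S = K_s(1 + k_d θ_c) / [θ_c(Yk − k_d) − 1] = 44.0 × (1 + 0.0694 × 13.0) / [13.0 × (0.461 × 3.79 − 0.0694) − 1] = 83.70 / 20.81 = 4.022 mg/L.
Observed yield with endogenous decay: Y_obs = Y / (1 + k_d·θ_c) = 0.461 / (1 + 0.0694 × 13.0) = 0.461 / 1.902 = 0.2424 g VSS/g bCOD.
Q·(S₀ − S) = 1680 × (1560 − 4.02) × 10⁻³ = 2614 kg/d removed.
P_X = Y_obs · Q(S₀ − S) = 0.2424 × 2614 = 633.5 kg VSS/d.

P_X ≈ 634 kg VSS/d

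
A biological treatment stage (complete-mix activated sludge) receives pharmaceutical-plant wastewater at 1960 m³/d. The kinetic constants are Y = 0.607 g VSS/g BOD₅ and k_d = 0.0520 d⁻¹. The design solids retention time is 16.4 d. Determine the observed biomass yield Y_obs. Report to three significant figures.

Y_obs ≈ 0.328 g VSS/g BOD₅

Correct the yield for decay: Y_obs = Y/(1 + k_d θ_c) = 0.607 / (1 + 0.0520 × 16.4) = 0.607 / 1.853 = 0.3276.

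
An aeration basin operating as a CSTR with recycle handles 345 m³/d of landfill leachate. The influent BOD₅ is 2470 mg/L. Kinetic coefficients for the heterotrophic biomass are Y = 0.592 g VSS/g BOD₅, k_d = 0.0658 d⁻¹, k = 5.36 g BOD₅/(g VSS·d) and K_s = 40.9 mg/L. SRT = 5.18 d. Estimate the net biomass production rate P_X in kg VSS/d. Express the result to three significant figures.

P_X ≈ 376 kg VSS/d

For a completely mixed reactor with recycle the Lawrence–McCarty relation gives S = K_s·(1 + k_d·θ_c) / [θ_c·(Y·k − k_d) − 1] = 40.9 × (1 + 0.0658 × 5.18) / [5.18 × (0.592 × 5.36 − 0.0658) − 1] = 54.84 / 15.10 = 3.633 mg/L.
Y_obs = Y / (1 + k_d θ_c) = 0.592 / (1 + 0.0658 × 5.18) = 0.592 / 1.341 = 0.4415.
ΔS = 2470 − 3.63 = 2466 mg/L, so the substrate removal rate is 345 × 2466/1000 = 850.9 kg BOD₅/d.
So the net sludge growth is P_X = 0.4415 × 850.9 = 375.7 kg VSS/d.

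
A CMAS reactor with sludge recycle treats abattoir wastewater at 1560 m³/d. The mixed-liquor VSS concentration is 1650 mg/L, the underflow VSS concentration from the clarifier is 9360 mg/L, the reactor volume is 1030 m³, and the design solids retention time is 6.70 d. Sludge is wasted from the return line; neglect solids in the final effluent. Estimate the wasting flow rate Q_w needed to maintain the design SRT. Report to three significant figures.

Q_w ≈ 27.1 m³/d

θ_c = V·X/(Q_w·X_r) when wasting from the recycle, so Q_w = V·X/(θ_c·X_r) = 1030 × 1650 / (6.70 × 9360) = 27.10 m³/d.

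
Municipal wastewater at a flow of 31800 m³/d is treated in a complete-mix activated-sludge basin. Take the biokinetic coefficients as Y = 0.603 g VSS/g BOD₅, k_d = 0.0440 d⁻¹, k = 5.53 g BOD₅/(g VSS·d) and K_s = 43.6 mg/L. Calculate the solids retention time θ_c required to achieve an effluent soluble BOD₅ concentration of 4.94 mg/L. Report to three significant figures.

At the target effluent, Y k S/(K_s+S) = 0.603×5.53×4.94/48.54 = 0.3394 d⁻¹.
1/θ_c = 0.3394 − 0.0440 = 0.2954 d⁻¹, so θ_c = 3.386 d.

θ_c ≈ 3.39 d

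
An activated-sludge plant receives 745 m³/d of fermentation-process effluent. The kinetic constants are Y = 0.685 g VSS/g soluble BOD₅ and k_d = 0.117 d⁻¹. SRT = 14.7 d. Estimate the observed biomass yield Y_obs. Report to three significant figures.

Y_obs ≈ 0.252 g VSS/g soluble BOD₅

Y_obs = Y / (1 + k_d θ_c) = 0.685 / (1 + 0.117 × 14.7) = 0.685 / 2.720 = 0.2518.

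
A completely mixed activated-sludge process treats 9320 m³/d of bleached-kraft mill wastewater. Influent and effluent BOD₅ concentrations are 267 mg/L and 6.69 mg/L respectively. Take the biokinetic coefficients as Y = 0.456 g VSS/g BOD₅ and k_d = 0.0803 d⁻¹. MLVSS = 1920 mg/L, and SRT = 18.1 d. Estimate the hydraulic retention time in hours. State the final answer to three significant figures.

τ ≈ 10.9 h

Steady-state biomass mass balance: V·X·(1 + k_d·θ_c) = Y·Q·(S₀ − S)·θ_c, so V = 0.456 × 9320 × (267 − 6.69) × 18.1 / [1920 × (1 + 0.0803 × 18.1)] = 2×10^7 / 4711 = 4251 m³.
Hydraulic retention time τ = V/Q = 4251 / 9320 = 0.4561 d = 10.95 h.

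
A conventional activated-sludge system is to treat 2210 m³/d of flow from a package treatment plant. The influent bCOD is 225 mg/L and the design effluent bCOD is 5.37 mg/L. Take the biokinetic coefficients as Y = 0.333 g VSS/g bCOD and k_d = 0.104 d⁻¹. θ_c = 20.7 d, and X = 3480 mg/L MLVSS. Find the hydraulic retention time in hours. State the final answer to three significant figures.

τ ≈ 3.31 h

Rearranging the biomass balance for a CMAS with decay, V = Y·Q·ΔS·θ_c / [X·(1+k_d θ_c)] = 0.333 × 2210 × (225 − 5.37) × 20.7 / [3480 × (1 + 0.104 × 20.7)] = 3.35×10^6 / 10972 = 304.9 m³.
τ = V/Q = 304.9/2210 = 0.1380 d, or 3.312 h.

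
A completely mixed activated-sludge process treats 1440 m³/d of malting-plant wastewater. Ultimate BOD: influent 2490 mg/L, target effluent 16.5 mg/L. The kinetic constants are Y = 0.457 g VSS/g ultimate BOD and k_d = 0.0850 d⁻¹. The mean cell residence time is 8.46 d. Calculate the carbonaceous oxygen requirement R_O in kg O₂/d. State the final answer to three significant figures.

R_O ≈ 2220 kg O₂/d

The observed yield is Y_obs = Y/(1 + k_d·θ_c) = 0.457 / (1 + 0.0850 × 8.46) = 0.457 / 1.719 = 0.2658 g VSS per g ultimate BOD removed.
ΔS = 2490 − 16.5 = 2474 mg/L, so the substrate removal rate is 1440 × 2474/1000 = 3562 kg ultimate BOD/d.
P_X = Y_obs·Q·(S₀ − S) = 0.2658 × 3562 = 946.9 kg VSS/d.
Carbonaceous O₂ demand = substrate oxidised − cell-mass equivalent = 3562 − 1.42 × 946.9 = 2217 kg O₂/d.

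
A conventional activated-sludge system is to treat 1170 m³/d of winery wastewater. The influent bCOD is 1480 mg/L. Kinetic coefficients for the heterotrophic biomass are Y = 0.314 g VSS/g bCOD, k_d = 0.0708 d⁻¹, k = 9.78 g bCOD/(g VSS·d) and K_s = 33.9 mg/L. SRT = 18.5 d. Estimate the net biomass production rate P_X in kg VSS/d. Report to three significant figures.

For a completely mixed reactor with recycle the Lawrence–McCarty relation gives S = K_s·(1 + k_d·θ_c) / [θ_c·(Y·k − k_d) − 1] = 33.9 × (1 + 0.0708 × 18.5) / [18.5 × (0.314 × 9.78 − 0.0708) − 1] = 78.30 / 54.50 = 1.437 mg/L.
Correct the yield for decay: Y_obs = Y/(1 + k_d θ_c) = 0.314 / (1 + 0.0708 × 18.5) = 0.314 / 2.310 = 0.1359.
Q·(S₀ − S) = 1170 × (1480 − 1.44) × 10⁻³ = 1730 kg/d removed.
So the net sludge growth is P_X = 0.1359 × 1730 = 235.2 kg VSS/d.

P_X ≈ 235 kg VSS/d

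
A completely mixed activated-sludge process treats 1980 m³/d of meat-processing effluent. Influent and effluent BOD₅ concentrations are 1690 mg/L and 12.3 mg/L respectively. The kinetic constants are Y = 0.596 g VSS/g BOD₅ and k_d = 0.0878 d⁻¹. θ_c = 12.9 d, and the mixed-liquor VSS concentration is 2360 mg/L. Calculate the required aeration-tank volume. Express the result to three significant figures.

V ≈ 5070 m³

Rearranging the biomass balance for a CMAS with decay, V = Y·Q·ΔS·θ_c / [X·(1+k_d θ_c)] = 0.596 × 1980 × (1690 − 12.3) × 12.9 / [2360 × (1 + 0.0878 × 12.9)] = 2.55×10^7 / 5033 = 5074 m³.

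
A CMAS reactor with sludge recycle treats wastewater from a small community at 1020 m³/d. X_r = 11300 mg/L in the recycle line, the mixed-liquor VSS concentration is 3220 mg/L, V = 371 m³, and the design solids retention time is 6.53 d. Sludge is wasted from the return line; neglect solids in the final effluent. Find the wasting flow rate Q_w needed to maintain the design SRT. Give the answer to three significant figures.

Q_w = (V·X)/(θ_c X_r) = 371.0 × 3220 / (6.53 × 11300) = 16.19 m³/d.

Q_w ≈ 16.2 m³/d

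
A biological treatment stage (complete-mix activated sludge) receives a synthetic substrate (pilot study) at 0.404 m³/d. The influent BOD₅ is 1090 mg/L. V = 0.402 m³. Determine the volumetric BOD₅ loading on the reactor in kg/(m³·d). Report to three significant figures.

L_v ≈ 1.10 kg BOD₅/(m³·d)

Applied BOD₅ load per unit volume = Q·S₀/V = (0.404 × 1090/1000)/0.4020 = 1.095 kg BOD₅·m⁻³·d⁻¹.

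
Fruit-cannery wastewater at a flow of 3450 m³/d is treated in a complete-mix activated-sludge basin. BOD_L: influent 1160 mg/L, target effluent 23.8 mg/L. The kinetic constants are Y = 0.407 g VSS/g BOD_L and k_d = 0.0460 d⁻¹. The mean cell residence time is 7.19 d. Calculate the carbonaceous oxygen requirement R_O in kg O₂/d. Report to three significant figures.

Observed yield with endogenous decay: Y_obs = Y / (1 + k_d·θ_c) = 0.407 / (1 + 0.0460 × 7.19) = 0.407 / 1.331 = 0.3058 g VSS/g BOD_L.
Substrate removed = Q·(S₀ − S) = 3450 m³/d × (1160 − 23.8) g/m³ = 3.92×10^6 g/d = 3920 kg/d.
Net sludge production P_X = 0.3058 × 3920 = 1199 kg VSS/d.
Carbonaceous O₂ demand = substrate oxidised − cell-mass equivalent = 3920 − 1.42 × 1199 = 2217 kg O₂/d.

R_O ≈ 2220 kg O₂/d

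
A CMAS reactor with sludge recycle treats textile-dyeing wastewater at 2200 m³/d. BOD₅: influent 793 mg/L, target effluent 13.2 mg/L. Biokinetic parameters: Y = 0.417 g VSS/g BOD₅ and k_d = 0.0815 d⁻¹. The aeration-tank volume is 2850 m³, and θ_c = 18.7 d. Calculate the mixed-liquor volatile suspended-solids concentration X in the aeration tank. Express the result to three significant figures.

Solving the biomass balance for X: X = Y Q (S₀−S) θ_c / [V (1+k_d θ_c)] = 0.417 × 2200 × (793 − 13.2) × 18.7 / [2850 × (1 + 0.0815 × 18.7)] = 1860 mg/L.

X ≈ 1860 mg/L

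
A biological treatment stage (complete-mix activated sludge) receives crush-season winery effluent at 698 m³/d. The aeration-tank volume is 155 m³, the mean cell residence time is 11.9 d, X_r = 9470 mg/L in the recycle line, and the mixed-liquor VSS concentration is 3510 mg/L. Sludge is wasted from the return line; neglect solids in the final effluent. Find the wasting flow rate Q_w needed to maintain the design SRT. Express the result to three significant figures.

Q_w ≈ 4.83 m³/d

Wasting from the return line (neglecting effluent solids): Q_w = V·X / (θ_c·X_r) = 155.0 × 3510 / (11.9 × 9470) = 4.828 m³/d.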